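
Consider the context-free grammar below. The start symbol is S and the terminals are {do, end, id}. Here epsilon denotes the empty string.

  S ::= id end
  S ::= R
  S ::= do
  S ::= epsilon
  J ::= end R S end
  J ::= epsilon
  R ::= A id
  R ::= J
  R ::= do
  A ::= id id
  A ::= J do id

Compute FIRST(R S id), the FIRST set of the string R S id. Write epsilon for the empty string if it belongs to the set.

FIRST(J): from J::=end R S end we get {end}; from J::=epsilon we get {epsilon}. So FIRST(J) = {epsilon, end}.
FIRST(A): from A::=id id we get {id}; from A::=J do id we get {do, end}. So FIRST(A) = {do, end, id}.
FIRST(R): from R::=A id we get {do, end, id}; from R::=J we get {epsilon, end}; from R::=do we get {do}. So FIRST(R) = {epsilon, do, end, id}.
FIRST(S): from S::=id end we get {id}; from S::=R we get {epsilon, do, end, id}; from S::=do we get {do}; from S::=epsilon we get {epsilon}. So FIRST(S) = {epsilon, do, end, id}.
FIRST(R S id): take FIRST of each symbol in turn, carrying on past any symbol whose FIRST contains epsilon; result {do, end, id}.

{do, end, id}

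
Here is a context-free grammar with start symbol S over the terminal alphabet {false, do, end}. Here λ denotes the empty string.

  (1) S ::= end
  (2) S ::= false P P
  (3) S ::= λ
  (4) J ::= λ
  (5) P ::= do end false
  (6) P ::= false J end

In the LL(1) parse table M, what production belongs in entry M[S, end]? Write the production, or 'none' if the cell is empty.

FIRST(S) = {λ, end, false}
FIRST(J) = {λ}
FIRST(P) = {do, false}
FOLLOW(S) includes $ since S is the start symbol.
FOLLOW(S): S appears on no right-hand side. Thus FOLLOW(S) = {$}.
For S ::= end: FIRST(end) = {end}, so it goes in M[S, t] for t ∈ {end}.
For S ::= false P P: FIRST(false P P) = {false}, so it goes in M[S, t] for t ∈ {false}.
For S ::= λ: FIRST(λ) = {λ}, so it goes in M[S, t] for t ∈ {}; since λ ∈ FIRST, also for every t ∈ FOLLOW(S) = {$}.

S ::= end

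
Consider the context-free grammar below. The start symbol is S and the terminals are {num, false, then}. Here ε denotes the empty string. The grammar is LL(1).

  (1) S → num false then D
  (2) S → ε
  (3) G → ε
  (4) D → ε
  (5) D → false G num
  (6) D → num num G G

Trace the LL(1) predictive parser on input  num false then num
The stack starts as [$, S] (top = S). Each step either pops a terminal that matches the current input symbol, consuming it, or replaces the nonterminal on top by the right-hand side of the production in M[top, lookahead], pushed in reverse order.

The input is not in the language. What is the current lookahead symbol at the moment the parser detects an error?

$

     Stack               Input                 Action
  1  $ S                 num false then num $  expand S → num false then D
  2  $ D then false num  num false then num $  match num
  3  $ D then false      false then num $      match false
  4  $ D then            then num $            match then
  5  $ D                 num $                 expand D → num num G G
  6  $ G G num num       num $                 match num
  7  $ G G num           $                     error: top is terminal num but lookahead is $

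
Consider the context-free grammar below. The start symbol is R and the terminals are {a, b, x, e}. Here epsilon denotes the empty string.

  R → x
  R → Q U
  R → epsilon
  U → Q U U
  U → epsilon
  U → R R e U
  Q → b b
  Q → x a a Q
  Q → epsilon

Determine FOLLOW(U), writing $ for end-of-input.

{$, b, e, x}

FIRST(Q): from Q→b b we get {b}; from Q→x a a Q we get {x}; from Q→epsilon we get {epsilon}. So FIRST(Q) = {epsilon, b, x}.
FIRST(R): from R→x we get {x}; from R→Q U we get {epsilon, b, e, x}; from R→epsilon we get {epsilon}. So FIRST(R) = {epsilon, b, e, x}.
FIRST(U): from U→Q U U we get {epsilon, b, e, x}; from U→epsilon we get {epsilon}; from U→R R e U we get {b, e, x}. So FIRST(U) = {epsilon, b, e, x}.
FOLLOW(R) includes $ since R is the start symbol.
FOLLOW(R): in U→R R e U (occurrence 1), R is followed by R e U with FIRST {b, e, x}; in U→R R e U (occurrence 2), R is followed by e U with FIRST {e}. Thus FOLLOW(R) = {$, b, e, x}.
FOLLOW(U): in R→Q U, the suffix after U is empty, so FOLLOW(U) ⊇ FOLLOW(R) = {$, b, e, x}; in U→Q U U (occurrence 1), U is followed by U with FIRST {epsilon, b, e, x}; in U→Q U U (occurrence 1), the suffix after U is nullable (adds nothing new); in U→Q U U (occurrence 2), the suffix after U is empty (adds nothing new); in U→R R e U, the suffix after U is empty (adds nothing new). Thus FOLLOW(U) = {$, b, e, x}.
FOLLOW(Q): in R→Q U, Q is followed by U with FIRST {epsilon, b, e, x}; in R→Q U, the suffix after Q is nullable, so FOLLOW(Q) ⊇ FOLLOW(R) = {$, b, e, x}; in U→Q U U, Q is followed by U U with FIRST {epsilon, b, e, x}; in U→Q U U, the suffix after Q is nullable, so FOLLOW(Q) ⊇ FOLLOW(U) = {$, b, e, x}; in Q→x a a Q, the suffix after Q is empty (adds nothing new). Thus FOLLOW(Q) = {$, b, e, x}.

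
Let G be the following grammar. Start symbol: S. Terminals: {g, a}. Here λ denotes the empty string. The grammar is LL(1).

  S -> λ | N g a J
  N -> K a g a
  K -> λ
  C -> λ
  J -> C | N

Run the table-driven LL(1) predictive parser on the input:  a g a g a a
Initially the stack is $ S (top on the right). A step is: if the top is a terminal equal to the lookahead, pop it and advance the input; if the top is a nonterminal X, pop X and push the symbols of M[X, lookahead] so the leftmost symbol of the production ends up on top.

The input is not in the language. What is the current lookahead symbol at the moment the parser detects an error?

step 1: stack=$ S  input=a g a g a a $  — expand S -> N g a J
step 2: stack=$ J a g N  input=a g a g a a $  — expand N -> K a g a
step 3: stack=$ J a g a g a K  input=a g a g a a $  — expand K -> λ
step 4: stack=$ J a g a g a  input=a g a g a a $  — match a
step 5: stack=$ J a g a g  input=g a g a a $  — match g
step 6: stack=$ J a g a  input=a g a a $  — match a
step 7: stack=$ J a g  input=g a a $  — match g
step 8: stack=$ J a  input=a a $  — match a
step 9: stack=$ J  input=a $  — expand J -> N
step 10: stack=$ N  input=a $  — expand N -> K a g a
step 11: stack=$ a g a K  input=a $  — expand K -> λ
step 12: stack=$ a g a  input=a $  — match a
step 13: stack=$ a g  input=$  — error: top is terminal g but lookahead is $

$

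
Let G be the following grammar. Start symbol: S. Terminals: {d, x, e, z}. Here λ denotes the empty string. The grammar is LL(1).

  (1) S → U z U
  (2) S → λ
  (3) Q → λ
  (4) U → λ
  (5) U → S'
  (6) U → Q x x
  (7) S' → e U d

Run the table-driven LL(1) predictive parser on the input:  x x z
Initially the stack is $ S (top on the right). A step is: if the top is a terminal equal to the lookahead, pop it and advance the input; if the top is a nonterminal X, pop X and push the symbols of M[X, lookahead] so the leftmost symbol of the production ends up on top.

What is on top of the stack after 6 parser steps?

     Stack        Input    Action
  1  $ S          x x z $  expand S → U z U
  2  $ U z U      x x z $  expand U → Q x x
  3  $ U z x x Q  x x z $  expand Q → λ
  4  $ U z x x    x x z $  match x
  5  $ U z x      x z $    match x
  6  $ U z        z $      match z
Stack after step 6: $ U (top = U).

U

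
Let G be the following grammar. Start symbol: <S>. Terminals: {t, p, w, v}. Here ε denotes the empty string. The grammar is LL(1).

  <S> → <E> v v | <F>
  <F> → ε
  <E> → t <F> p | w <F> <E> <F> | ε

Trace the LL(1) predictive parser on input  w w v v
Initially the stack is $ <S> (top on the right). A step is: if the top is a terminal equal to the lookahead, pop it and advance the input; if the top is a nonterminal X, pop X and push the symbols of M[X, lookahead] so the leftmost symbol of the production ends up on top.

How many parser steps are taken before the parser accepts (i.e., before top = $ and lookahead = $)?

12

      Stack                    Input      Action
   1  $ <S>                    w w v v $  expand <S> → <E> v v
   2  $ v v <E>                w w v v $  expand <E> → w <F> <E> <F>
   3  $ v v <F> <E> <F> w      w w v v $  match w
   4  $ v v <F> <E> <F>        w v v $    expand <F> → ε
   5  $ v v <F> <E>            w v v $    expand <E> → w <F> <E> <F>
   6  $ v v <F> <F> <E> <F> w  w v v $    match w
   7  $ v v <F> <F> <E> <F>    v v $      expand <F> → ε
   8  $ v v <F> <F> <E>        v v $      expand <E> → ε
   9  $ v v <F> <F>            v v $      expand <F> → ε
  10  $ v v <F>                v v $      expand <F> → ε
  11  $ v v                    v v $      match v
  12  $ v                      v $        match v
Accept reached after 12 steps.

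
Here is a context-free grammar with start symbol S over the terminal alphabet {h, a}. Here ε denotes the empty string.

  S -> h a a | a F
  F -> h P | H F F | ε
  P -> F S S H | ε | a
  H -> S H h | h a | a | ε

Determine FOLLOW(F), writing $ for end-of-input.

{$, a, h}

FIRST(S) = {a, h}
FIRST(H) = {ε, a, h}  (via S H h)
FIRST(F) = {ε, a, h}  (via H F F)
FIRST(P) = {ε, a, h}  (via F S S H)
FOLLOW(S) includes $ since S is the start symbol.
FOLLOW(S): in P->F S S H (occurrence 1), S is followed by S H with FIRST {a, h}; in P->F S S H (occurrence 2), S is followed by H with FIRST {ε, a, h}; in P->F S S H (occurrence 2), the suffix after S is nullable, so FOLLOW(S) ⊇ FOLLOW(P) = {$, a, h}; in H->S H h, S is followed by H h with FIRST {a, h}. Thus FOLLOW(S) = {$, a, h}.
FOLLOW(F): in S->a F, the suffix after F is empty, so FOLLOW(F) ⊇ FOLLOW(S) = {$, a, h}; in F->H F F (occurrence 1), F is followed by F with FIRST {ε, a, h}; in F->H F F (occurrence 1), the suffix after F is nullable (adds nothing new); in F->H F F (occurrence 2), the suffix after F is empty (adds nothing new); in P->F S S H, F is followed by S S H with FIRST {a, h}. Thus FOLLOW(F) = {$, a, h}.
FOLLOW(P): in F->h P, the suffix after P is empty, so FOLLOW(P) ⊇ FOLLOW(F) = {$, a, h}. Thus FOLLOW(P) = {$, a, h}.
FOLLOW(H): in F->H F F, H is followed by F F with FIRST {ε, a, h}; in F->H F F, the suffix after H is nullable, so FOLLOW(H) ⊇ FOLLOW(F) = {$, a, h}; in P->F S S H, the suffix after H is empty, so FOLLOW(H) ⊇ FOLLOW(P) = {$, a, h}; in H->S H h, H is followed by h with FIRST {h}. Thus FOLLOW(H) = {$, a, h}.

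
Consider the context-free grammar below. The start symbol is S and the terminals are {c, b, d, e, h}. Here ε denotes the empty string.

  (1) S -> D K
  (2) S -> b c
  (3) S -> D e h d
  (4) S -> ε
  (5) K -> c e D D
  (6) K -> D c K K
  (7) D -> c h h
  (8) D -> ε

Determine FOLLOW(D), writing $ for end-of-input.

{$, c, e}

FIRST(D): from D->c h h we get {c}; from D->ε we get {ε}. So FIRST(D) = {ε, c}.
FIRST(K): from K->c e D D we get {c}; from K->D c K K we get {c}. So FIRST(K) = {c}.
FIRST(S): from S->D K we get {c}; from S->b c we get {b}; from S->D e h d we get {c, e}; from S->ε we get {ε}. So FIRST(S) = {ε, b, c, e}.
FOLLOW(S) includes $ since S is the start symbol.
FOLLOW(S): S appears on no right-hand side. Thus FOLLOW(S) = {$}.
FOLLOW(K): in S->D K, the suffix after K is empty, so FOLLOW(K) ⊇ FOLLOW(S) = {$}; in K->D c K K (occurrence 1), K is followed by K with FIRST {c}; in K->D c K K (occurrence 2), the suffix after K is empty (adds nothing new). Thus FOLLOW(K) = {$, c}.
FOLLOW(D): in S->D K, D is followed by K with FIRST {c}; in S->D e h d, D is followed by e h d with FIRST {e}; in K->c e D D (occurrence 1), D is followed by D with FIRST {ε, c}; in K->c e D D (occurrence 1), the suffix after D is nullable, so FOLLOW(D) ⊇ FOLLOW(K) = {$, c}; in K->c e D D (occurrence 2), the suffix after D is empty, so FOLLOW(D) ⊇ FOLLOW(K) = {$, c}; in K->D c K K, D is followed by c K K with FIRST {c}. Thus FOLLOW(D) = {$, c, e}.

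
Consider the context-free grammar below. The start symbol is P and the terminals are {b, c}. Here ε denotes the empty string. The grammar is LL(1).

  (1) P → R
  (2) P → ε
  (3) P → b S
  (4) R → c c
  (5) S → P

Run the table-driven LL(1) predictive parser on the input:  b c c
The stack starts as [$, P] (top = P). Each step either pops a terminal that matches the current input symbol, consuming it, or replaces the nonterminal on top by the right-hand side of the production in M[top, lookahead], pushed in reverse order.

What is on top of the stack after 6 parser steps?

step 1: stack=$ P  input=b c c $  — expand P → b S
step 2: stack=$ S b  input=b c c $  — match b
step 3: stack=$ S  input=c c $  — expand S → P
step 4: stack=$ P  input=c c $  — expand P → R
step 5: stack=$ R  input=c c $  — expand R → c c
step 6: stack=$ c c  input=c c $  — match c
Stack after step 6: $ c (top = c).

c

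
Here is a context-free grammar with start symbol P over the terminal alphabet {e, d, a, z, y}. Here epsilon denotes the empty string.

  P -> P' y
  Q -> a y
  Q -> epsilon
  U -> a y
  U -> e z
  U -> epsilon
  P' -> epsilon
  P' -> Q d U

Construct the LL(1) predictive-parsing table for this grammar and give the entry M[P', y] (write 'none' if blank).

P' -> epsilon

FIRST(Q) = {epsilon, a}
FIRST(U) = {epsilon, a, e}
FIRST(P') = {epsilon, a, d}  (via Q d U)
FIRST(P) = {a, d, y}  (via P' y)
FOLLOW(P) includes $ since P is the start symbol.
FOLLOW(P'): in P->P' y, P' is followed by y with FIRST {y}. Thus FOLLOW(P') = {y}.
For P' -> epsilon: FIRST(epsilon) = {epsilon}, so it goes in M[P', t] for t ∈ {}; since epsilon ∈ FIRST, also for every t ∈ FOLLOW(P') = {y}.
For P' -> Q d U: FIRST(Q d U) = {a, d}, so it goes in M[P', t] for t ∈ {a, d}.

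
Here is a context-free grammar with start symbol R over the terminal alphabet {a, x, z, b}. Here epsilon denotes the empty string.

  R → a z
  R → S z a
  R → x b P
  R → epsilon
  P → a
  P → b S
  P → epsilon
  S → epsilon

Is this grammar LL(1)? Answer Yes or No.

FIRST(R) = {epsilon, a, x, z}
FIRST(P) = {epsilon, a, b}
FIRST(S) = {epsilon}
FOLLOW(R) = {$}
FOLLOW(P) = {$}
FOLLOW(S) = {$, z}
Each cell of M receives at most one production.

Yes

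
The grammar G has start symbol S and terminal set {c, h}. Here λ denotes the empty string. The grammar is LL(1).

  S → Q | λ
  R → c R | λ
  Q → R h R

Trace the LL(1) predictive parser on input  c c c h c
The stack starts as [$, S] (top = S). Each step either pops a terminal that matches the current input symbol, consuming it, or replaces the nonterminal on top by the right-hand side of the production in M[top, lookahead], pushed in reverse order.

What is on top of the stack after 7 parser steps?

step 1: stack=$ S  input=c c c h c $  — expand S → Q
step 2: stack=$ Q  input=c c c h c $  — expand Q → R h R
step 3: stack=$ R h R  input=c c c h c $  — expand R → c R
step 4: stack=$ R h R c  input=c c c h c $  — match c
step 5: stack=$ R h R  input=c c h c $  — expand R → c R
step 6: stack=$ R h R c  input=c c h c $  — match c
step 7: stack=$ R h R  input=c h c $  — expand R → c R
Stack after step 7: $ R h R c (top = c).

c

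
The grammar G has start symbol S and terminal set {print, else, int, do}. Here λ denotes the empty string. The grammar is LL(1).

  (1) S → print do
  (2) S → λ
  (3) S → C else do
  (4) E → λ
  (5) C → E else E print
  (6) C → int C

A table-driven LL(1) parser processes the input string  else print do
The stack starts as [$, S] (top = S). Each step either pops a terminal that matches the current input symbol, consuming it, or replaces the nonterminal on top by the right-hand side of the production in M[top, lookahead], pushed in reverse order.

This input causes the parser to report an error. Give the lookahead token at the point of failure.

do

     Stack                     Input            Action
  1  $ S                       else print do $  expand S → C else do
  2  $ do else C               else print do $  expand C → E else E print
  3  $ do else print E else E  else print do $  expand E → λ
  4  $ do else print E else    else print do $  match else
  5  $ do else print E         print do $       expand E → λ
  6  $ do else print           print do $       match print
  7  $ do else                 do $             error: top is terminal else but lookahead is do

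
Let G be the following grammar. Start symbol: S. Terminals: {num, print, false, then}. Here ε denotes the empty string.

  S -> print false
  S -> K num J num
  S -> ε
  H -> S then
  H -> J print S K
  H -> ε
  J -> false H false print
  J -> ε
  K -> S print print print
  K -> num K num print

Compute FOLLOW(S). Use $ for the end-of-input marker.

{$, num, print, then}

FIRST(J) = {ε, false}
FIRST(S) = {ε, num, print}  (via K num J num)
FIRST(H) = {ε, false, num, print, then}  (via S then, J print S K)
FIRST(K) = {num, print}  (via S print print print)
FOLLOW(S) includes $ since S is the start symbol.
FOLLOW(S): in H->S then, S is followed by then with FIRST {then}; in H->J print S K, S is followed by K with FIRST {num, print}; in K->S print print print, S is followed by print print print with FIRST {print}. Thus FOLLOW(S) = {$, num, print, then}.
FOLLOW(H): in J->false H false print, H is followed by false print with FIRST {false}. Thus FOLLOW(H) = {false}.
FOLLOW(J): in S->K num J num, J is followed by num with FIRST {num}; in H->J print S K, J is followed by print S K with FIRST {print}. Thus FOLLOW(J) = {num, print}.
FOLLOW(K): in S->K num J num, K is followed by num J num with FIRST {num}; in H->J print S K, the suffix after K is empty, so FOLLOW(K) ⊇ FOLLOW(H) = {false}; in K->num K num print, K is followed by num print with FIRST {num}. Thus FOLLOW(K) = {false, num}.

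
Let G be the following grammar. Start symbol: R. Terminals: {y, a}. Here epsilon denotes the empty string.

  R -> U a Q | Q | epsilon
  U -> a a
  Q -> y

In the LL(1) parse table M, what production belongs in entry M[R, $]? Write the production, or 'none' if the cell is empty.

R -> epsilon

FIRST(U) = {a}
FIRST(Q) = {y}
FIRST(R) = {epsilon, a, y}  (via U a Q, Q)
FOLLOW(R) includes $ since R is the start symbol.
FOLLOW(R): R appears on no right-hand side. Thus FOLLOW(R) = {$}.
For R -> U a Q: FIRST(U a Q) = {a}, so it goes in M[R, t] for t ∈ {a}.
For R -> Q: FIRST(Q) = {y}, so it goes in M[R, t] for t ∈ {y}.
For R -> epsilon: FIRST(epsilon) = {epsilon}, so it goes in M[R, t] for t ∈ {}; since epsilon ∈ FIRST, also for every t ∈ FOLLOW(R) = {$}.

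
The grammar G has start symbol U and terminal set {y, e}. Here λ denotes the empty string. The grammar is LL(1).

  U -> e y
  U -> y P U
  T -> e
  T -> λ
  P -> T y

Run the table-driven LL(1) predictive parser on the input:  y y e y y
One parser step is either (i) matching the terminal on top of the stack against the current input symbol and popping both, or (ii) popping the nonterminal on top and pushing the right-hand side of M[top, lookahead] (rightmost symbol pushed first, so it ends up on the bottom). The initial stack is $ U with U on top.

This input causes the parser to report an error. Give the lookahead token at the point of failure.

step 1: stack=$ U  input=y y e y y $  — expand U -> y P U
step 2: stack=$ U P y  input=y y e y y $  — match y
step 3: stack=$ U P  input=y e y y $  — expand P -> T y
step 4: stack=$ U y T  input=y e y y $  — expand T -> λ
step 5: stack=$ U y  input=y e y y $  — match y
step 6: stack=$ U  input=e y y $  — expand U -> e y
step 7: stack=$ y e  input=e y y $  — match e
step 8: stack=$ y  input=y y $  — match y
step 9: stack=$  input=y $  — error: stack empty but input remains

y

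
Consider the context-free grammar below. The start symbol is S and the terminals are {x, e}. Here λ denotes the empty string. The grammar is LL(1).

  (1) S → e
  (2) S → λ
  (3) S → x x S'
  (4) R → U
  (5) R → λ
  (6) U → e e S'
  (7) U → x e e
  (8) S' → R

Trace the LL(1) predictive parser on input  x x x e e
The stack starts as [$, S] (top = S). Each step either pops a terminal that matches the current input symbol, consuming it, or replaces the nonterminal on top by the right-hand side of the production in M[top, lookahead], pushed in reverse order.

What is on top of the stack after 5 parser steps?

U

step 1: stack=$ S  input=x x x e e $  — expand S → x x S'
step 2: stack=$ S' x x  input=x x x e e $  — match x
step 3: stack=$ S' x  input=x x e e $  — match x
step 4: stack=$ S'  input=x e e $  — expand S' → R
step 5: stack=$ R  input=x e e $  — expand R → U
Stack after step 5: $ U (top = U).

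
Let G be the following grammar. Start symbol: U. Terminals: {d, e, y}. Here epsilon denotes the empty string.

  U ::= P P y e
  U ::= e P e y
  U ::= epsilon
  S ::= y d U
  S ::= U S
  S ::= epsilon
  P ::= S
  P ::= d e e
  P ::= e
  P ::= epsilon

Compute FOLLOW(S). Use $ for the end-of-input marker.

{d, e, y}

FIRST(U) = {epsilon, d, e, y}  (via P P y e)
FIRST(S) = {epsilon, d, e, y}  (via U S)
FIRST(P) = {epsilon, d, e, y}  (via S)
FOLLOW(U) includes $ since U is the start symbol.
FOLLOW(P): in U::=P P y e (occurrence 1), P is followed by P y e with FIRST {d, e, y}; in U::=P P y e (occurrence 2), P is followed by y e with FIRST {y}; in U::=e P e y, P is followed by e y with FIRST {e}. Thus FOLLOW(P) = {d, e, y}.
FOLLOW(S): in S::=U S, the suffix after S is empty (adds nothing new); in P::=S, the suffix after S is empty, so FOLLOW(S) ⊇ FOLLOW(P) = {d, e, y}. Thus FOLLOW(S) = {d, e, y}.
FOLLOW(U): in S::=y d U, the suffix after U is empty, so FOLLOW(U) ⊇ FOLLOW(S) = {d, e, y}; in S::=U S, U is followed by S with FIRST {epsilon, d, e, y}; in S::=U S, the suffix after U is nullable, so FOLLOW(U) ⊇ FOLLOW(S) = {d, e, y}. Thus FOLLOW(U) = {$, d, e, y}.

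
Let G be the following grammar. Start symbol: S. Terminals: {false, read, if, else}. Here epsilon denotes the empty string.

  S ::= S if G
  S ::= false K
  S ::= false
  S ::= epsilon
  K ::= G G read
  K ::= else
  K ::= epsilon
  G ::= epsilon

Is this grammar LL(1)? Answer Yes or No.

FIRST(S) = {epsilon, false, if}
FIRST(K) = {epsilon, else, read}
FIRST(G) = {epsilon}
FOLLOW(S) = {$, if}
FOLLOW(K) = {$, if}
FOLLOW(G) = {$, if, read}
Cell M[S, false] receives both S ::= S if G and S ::= false K and S ::= false — the grammar is not LL(1).

No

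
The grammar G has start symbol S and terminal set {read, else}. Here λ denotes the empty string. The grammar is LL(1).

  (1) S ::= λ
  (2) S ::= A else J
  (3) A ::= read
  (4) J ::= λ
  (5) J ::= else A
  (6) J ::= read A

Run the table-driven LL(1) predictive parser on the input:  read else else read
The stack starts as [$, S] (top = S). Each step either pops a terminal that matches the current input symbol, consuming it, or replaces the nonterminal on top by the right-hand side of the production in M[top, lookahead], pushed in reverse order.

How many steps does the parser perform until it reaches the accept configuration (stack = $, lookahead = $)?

8

step 1: stack=$ S  input=read else else read $  — expand S ::= A else J
step 2: stack=$ J else A  input=read else else read $  — expand A ::= read
step 3: stack=$ J else read  input=read else else read $  — match read
step 4: stack=$ J else  input=else else read $  — match else
step 5: stack=$ J  input=else read $  — expand J ::= else A
step 6: stack=$ A else  input=else read $  — match else
step 7: stack=$ A  input=read $  — expand A ::= read
step 8: stack=$ read  input=read $  — match read
Accept reached after 8 steps.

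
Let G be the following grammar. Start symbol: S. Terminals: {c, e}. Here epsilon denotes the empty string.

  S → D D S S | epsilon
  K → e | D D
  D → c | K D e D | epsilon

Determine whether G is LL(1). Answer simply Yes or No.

FIRST(S) = {epsilon, c, e}
FIRST(K) = {epsilon, c, e}
FIRST(D) = {epsilon, c, e}
FOLLOW(S) = {$, c, e}
FOLLOW(K) = {c, e}
FOLLOW(D) = {$, c, e}
Cell M[D, c] receives both D → c and D → K D e D and D → epsilon — the grammar is not LL(1).

No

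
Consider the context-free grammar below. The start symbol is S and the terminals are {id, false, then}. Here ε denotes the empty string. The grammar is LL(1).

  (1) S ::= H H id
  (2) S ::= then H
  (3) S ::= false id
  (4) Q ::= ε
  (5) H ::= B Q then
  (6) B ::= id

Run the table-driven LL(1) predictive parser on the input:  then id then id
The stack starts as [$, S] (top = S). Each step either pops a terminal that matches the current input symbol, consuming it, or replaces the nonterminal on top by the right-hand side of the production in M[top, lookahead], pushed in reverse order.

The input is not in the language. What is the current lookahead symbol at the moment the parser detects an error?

step 1: stack=$ S  input=then id then id $  — expand S ::= then H
step 2: stack=$ H then  input=then id then id $  — match then
step 3: stack=$ H  input=id then id $  — expand H ::= B Q then
step 4: stack=$ then Q B  input=id then id $  — expand B ::= id
step 5: stack=$ then Q id  input=id then id $  — match id
step 6: stack=$ then Q  input=then id $  — expand Q ::= ε
step 7: stack=$ then  input=then id $  — match then
step 8: stack=$  input=id $  — error: stack empty but input remains

id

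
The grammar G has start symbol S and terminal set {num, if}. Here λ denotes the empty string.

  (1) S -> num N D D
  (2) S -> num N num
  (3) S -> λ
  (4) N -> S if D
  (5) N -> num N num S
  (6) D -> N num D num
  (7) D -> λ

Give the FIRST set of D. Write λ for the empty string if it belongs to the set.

{λ, if, num}

FIRST(S) = {λ, num}
FIRST(N) = {if, num}  (via S if D)
FIRST(D) = {λ, if, num}  (via N num D num)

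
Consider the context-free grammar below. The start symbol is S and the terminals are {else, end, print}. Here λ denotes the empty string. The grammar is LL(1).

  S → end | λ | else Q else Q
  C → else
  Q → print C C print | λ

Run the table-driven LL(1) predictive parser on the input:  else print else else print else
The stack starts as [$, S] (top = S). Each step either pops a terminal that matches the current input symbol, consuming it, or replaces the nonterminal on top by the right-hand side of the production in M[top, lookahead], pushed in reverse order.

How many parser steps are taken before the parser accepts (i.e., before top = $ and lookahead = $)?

step 1: stack=$ S  input=else print else else print else $  — expand S → else Q else Q
step 2: stack=$ Q else Q else  input=else print else else print else $  — match else
step 3: stack=$ Q else Q  input=print else else print else $  — expand Q → print C C print
step 4: stack=$ Q else print C C print  input=print else else print else $  — match print
step 5: stack=$ Q else print C C  input=else else print else $  — expand C → else
step 6: stack=$ Q else print C else  input=else else print else $  — match else
step 7: stack=$ Q else print C  input=else print else $  — expand C → else
step 8: stack=$ Q else print else  input=else print else $  — match else
step 9: stack=$ Q else print  input=print else $  — match print
step 10: stack=$ Q else  input=else $  — match else
step 11: stack=$ Q  input=$  — expand Q → λ
Accept reached after 11 steps.

11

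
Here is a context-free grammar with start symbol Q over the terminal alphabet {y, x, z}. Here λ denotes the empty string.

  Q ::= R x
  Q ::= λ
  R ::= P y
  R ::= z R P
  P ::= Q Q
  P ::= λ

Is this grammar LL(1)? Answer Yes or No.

No

FIRST(Q) = {λ, y, z}
FIRST(R) = {y, z}
FIRST(P) = {λ, y, z}
FOLLOW(Q) = {$, x, y, z}
FOLLOW(R) = {x, y, z}
FOLLOW(P) = {x, y, z}
Cell M[P, x] receives both P ::= Q Q and P ::= λ — the grammar is not LL(1).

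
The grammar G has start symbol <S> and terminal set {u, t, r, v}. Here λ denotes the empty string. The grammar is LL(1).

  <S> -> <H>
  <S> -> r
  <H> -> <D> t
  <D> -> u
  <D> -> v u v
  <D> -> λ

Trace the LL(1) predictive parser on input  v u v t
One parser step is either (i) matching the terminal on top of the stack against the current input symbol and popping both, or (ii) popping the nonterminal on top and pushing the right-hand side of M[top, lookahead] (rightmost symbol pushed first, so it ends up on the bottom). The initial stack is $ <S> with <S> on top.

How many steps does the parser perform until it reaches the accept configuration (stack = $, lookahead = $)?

7

     Stack      Input      Action
  1  $ <S>      v u v t $  expand <S> -> <H>
  2  $ <H>      v u v t $  expand <H> -> <D> t
  3  $ t <D>    v u v t $  expand <D> -> v u v
  4  $ t v u v  v u v t $  match v
  5  $ t v u    u v t $    match u
  6  $ t v      v t $      match v
  7  $ t        t $        match t
Accept reached after 7 steps.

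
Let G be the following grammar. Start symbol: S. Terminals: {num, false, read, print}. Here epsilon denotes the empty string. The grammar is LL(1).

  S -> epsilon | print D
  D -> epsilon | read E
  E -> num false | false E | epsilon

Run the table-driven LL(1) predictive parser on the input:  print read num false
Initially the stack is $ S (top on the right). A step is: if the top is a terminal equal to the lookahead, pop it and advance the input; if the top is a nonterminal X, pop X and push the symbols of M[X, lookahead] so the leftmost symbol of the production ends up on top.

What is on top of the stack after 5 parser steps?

     Stack      Input                   Action
  1  $ S        print read num false $  expand S -> print D
  2  $ D print  print read num false $  match print
  3  $ D        read num false $        expand D -> read E
  4  $ E read   read num false $        match read
  5  $ E        num false $             expand E -> num false
Stack after step 5: $ false num (top = num).

num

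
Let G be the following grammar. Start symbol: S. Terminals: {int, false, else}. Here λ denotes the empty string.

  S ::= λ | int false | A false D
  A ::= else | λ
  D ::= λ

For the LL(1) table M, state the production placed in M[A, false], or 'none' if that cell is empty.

A ::= λ

FIRST(A) = {λ, else}
FIRST(D) = {λ}
FIRST(S) = {λ, else, false, int}  (via A false D)
FOLLOW(S) includes $ since S is the start symbol.
FOLLOW(A): in S::=A false D, A is followed by false D with FIRST {false}. Thus FOLLOW(A) = {false}.
For A ::= else: FIRST(else) = {else}, so it goes in M[A, t] for t ∈ {else}.
For A ::= λ: FIRST(λ) = {λ}, so it goes in M[A, t] for t ∈ {}; since λ ∈ FIRST, also for every t ∈ FOLLOW(A) = {false}.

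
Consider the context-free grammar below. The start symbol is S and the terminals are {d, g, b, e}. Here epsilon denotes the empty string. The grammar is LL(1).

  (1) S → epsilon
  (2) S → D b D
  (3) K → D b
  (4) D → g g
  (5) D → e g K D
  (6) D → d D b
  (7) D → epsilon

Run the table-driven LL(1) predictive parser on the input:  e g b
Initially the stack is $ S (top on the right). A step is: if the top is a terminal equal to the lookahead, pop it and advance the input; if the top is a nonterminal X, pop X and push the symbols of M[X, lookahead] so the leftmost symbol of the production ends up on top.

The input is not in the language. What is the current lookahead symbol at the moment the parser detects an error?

step 1: stack=$ S  input=e g b $  — expand S → D b D
step 2: stack=$ D b D  input=e g b $  — expand D → e g K D
step 3: stack=$ D b D K g e  input=e g b $  — match e
step 4: stack=$ D b D K g  input=g b $  — match g
step 5: stack=$ D b D K  input=b $  — expand K → D b
step 6: stack=$ D b D b D  input=b $  — expand D → epsilon
step 7: stack=$ D b D b  input=b $  — match b
step 8: stack=$ D b D  input=$  — expand D → epsilon
step 9: stack=$ D b  input=$  — error: top is terminal b but lookahead is $

$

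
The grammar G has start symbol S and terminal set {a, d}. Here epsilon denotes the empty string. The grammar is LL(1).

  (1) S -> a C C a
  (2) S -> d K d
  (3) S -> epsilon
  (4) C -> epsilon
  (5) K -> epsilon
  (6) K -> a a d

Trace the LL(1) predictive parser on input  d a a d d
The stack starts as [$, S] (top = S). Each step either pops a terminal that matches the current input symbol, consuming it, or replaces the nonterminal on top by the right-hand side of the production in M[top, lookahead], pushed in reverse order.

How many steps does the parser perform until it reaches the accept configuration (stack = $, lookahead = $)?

     Stack      Input        Action
  1  $ S        d a a d d $  expand S -> d K d
  2  $ d K d    d a a d d $  match d
  3  $ d K      a a d d $    expand K -> a a d
  4  $ d d a a  a a d d $    match a
  5  $ d d a    a d d $      match a
  6  $ d d      d d $        match d
  7  $ d        d $          match d
Accept reached after 7 steps.

7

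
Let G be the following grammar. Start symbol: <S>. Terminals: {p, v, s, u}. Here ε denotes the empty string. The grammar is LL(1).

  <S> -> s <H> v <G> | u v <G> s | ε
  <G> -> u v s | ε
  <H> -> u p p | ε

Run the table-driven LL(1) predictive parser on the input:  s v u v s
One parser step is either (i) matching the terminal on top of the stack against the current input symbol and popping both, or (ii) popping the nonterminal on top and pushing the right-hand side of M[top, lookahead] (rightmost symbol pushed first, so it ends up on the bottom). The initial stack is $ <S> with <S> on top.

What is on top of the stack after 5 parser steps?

     Stack          Input        Action
  1  $ <S>          s v u v s $  expand <S> -> s <H> v <G>
  2  $ <G> v <H> s  s v u v s $  match s
  3  $ <G> v <H>    v u v s $    expand <H> -> ε
  4  $ <G> v        v u v s $    match v
  5  $ <G>          u v s $      expand <G> -> u v s
Stack after step 5: $ s v u (top = u).

u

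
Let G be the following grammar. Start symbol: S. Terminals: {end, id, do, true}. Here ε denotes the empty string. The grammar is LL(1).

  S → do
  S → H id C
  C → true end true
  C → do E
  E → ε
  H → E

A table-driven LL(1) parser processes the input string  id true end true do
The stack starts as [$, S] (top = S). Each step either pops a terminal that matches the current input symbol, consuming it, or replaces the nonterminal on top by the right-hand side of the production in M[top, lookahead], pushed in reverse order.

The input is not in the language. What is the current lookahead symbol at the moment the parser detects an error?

     Stack            Input                  Action
  1  $ S              id true end true do $  expand S → H id C
  2  $ C id H         id true end true do $  expand H → E
  3  $ C id E         id true end true do $  expand E → ε
  4  $ C id           id true end true do $  match id
  5  $ C              true end true do $     expand C → true end true
  6  $ true end true  true end true do $     match true
  7  $ true end       end true do $          match end
  8  $ true           true do $              match true
  9  $                do $                   error: stack empty but input remains

do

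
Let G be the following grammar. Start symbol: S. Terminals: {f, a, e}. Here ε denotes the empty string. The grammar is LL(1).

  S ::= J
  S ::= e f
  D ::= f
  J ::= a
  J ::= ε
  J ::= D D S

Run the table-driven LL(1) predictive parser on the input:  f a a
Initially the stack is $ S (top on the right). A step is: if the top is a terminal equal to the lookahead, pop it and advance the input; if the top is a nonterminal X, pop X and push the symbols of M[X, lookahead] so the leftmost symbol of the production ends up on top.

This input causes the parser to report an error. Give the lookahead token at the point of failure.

     Stack    Input    Action
  1  $ S      f a a $  expand S ::= J
  2  $ J      f a a $  expand J ::= D D S
  3  $ S D D  f a a $  expand D ::= f
  4  $ S D f  f a a $  match f
  5  $ S D    a a $    error: M[D, a] is empty

a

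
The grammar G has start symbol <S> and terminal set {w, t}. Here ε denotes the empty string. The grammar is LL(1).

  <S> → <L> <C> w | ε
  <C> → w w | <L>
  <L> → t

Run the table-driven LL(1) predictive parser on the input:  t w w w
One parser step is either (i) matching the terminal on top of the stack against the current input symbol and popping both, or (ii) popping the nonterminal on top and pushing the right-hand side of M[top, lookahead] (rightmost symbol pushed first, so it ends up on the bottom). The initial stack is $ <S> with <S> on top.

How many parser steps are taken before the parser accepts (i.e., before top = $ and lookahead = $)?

step 1: stack=$ <S>  input=t w w w $  — expand <S> → <L> <C> w
step 2: stack=$ w <C> <L>  input=t w w w $  — expand <L> → t
step 3: stack=$ w <C> t  input=t w w w $  — match t
step 4: stack=$ w <C>  input=w w w $  — expand <C> → w w
step 5: stack=$ w w w  input=w w w $  — match w
step 6: stack=$ w w  input=w w $  — match w
step 7: stack=$ w  input=w $  — match w
Accept reached after 7 steps.

7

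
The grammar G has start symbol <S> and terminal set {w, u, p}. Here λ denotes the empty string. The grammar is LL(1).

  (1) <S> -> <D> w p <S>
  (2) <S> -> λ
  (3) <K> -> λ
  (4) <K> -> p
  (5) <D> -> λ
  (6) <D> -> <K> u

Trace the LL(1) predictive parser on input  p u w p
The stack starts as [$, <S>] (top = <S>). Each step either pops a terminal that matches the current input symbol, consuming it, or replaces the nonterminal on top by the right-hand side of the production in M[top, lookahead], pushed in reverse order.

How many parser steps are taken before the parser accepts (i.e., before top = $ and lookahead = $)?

     Stack            Input      Action
  1  $ <S>            p u w p $  expand <S> -> <D> w p <S>
  2  $ <S> p w <D>    p u w p $  expand <D> -> <K> u
  3  $ <S> p w u <K>  p u w p $  expand <K> -> p
  4  $ <S> p w u p    p u w p $  match p
  5  $ <S> p w u      u w p $    match u
  6  $ <S> p w        w p $      match w
  7  $ <S> p          p $        match p
  8  $ <S>            $          expand <S> -> λ
Accept reached after 8 steps.

8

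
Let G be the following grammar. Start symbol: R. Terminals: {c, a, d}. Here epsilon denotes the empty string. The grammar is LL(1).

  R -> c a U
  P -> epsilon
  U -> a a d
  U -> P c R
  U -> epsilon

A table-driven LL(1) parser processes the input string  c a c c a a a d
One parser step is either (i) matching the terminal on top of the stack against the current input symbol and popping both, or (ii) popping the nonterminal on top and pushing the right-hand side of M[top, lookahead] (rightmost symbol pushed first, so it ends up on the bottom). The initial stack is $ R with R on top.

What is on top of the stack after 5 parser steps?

step 1: stack=$ R  input=c a c c a a a d $  — expand R -> c a U
step 2: stack=$ U a c  input=c a c c a a a d $  — match c
step 3: stack=$ U a  input=a c c a a a d $  — match a
step 4: stack=$ U  input=c c a a a d $  — expand U -> P c R
step 5: stack=$ R c P  input=c c a a a d $  — expand P -> epsilon
Stack after step 5: $ R c (top = c).

c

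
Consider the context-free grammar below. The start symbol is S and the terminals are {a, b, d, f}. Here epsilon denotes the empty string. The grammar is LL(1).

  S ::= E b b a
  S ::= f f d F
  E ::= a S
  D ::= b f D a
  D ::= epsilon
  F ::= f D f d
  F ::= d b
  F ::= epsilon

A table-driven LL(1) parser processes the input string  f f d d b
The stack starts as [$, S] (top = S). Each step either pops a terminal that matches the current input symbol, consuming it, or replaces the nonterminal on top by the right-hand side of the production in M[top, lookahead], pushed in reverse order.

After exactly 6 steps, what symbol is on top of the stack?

step 1: stack=$ S  input=f f d d b $  — expand S ::= f f d F
step 2: stack=$ F d f f  input=f f d d b $  — match f
step 3: stack=$ F d f  input=f d d b $  — match f
step 4: stack=$ F d  input=d d b $  — match d
step 5: stack=$ F  input=d b $  — expand F ::= d b
step 6: stack=$ b d  input=d b $  — match d
Stack after step 6: $ b (top = b).

b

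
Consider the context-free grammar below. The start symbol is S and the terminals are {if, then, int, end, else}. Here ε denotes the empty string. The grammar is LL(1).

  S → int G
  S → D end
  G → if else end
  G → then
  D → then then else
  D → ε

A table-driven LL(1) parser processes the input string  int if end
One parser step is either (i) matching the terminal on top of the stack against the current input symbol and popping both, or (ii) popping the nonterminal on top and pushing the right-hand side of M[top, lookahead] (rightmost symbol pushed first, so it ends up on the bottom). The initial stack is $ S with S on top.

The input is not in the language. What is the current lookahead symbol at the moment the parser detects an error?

end

step 1: stack=$ S  input=int if end $  — expand S → int G
step 2: stack=$ G int  input=int if end $  — match int
step 3: stack=$ G  input=if end $  — expand G → if else end
step 4: stack=$ end else if  input=if end $  — match if
step 5: stack=$ end else  input=end $  — error: top is terminal else but lookahead is end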